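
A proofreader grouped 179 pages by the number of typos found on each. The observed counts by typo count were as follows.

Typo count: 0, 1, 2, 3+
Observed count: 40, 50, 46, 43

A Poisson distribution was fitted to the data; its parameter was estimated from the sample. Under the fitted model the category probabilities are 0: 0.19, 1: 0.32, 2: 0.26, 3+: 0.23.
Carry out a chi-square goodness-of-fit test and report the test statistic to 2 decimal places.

Expected counts E_i = n·p_i: 179×0.19 = 34.01, 179×0.32 = 57.28, 179×0.26 = 46.54, 179×0.23 = 41.17.
cat         O        E   (O−E)²/E
0          40    34.01      1.055
1          50    57.28      0.925
2          46    46.54      0.006
3+         43    41.17      0.081
Sum = 2.07

2.07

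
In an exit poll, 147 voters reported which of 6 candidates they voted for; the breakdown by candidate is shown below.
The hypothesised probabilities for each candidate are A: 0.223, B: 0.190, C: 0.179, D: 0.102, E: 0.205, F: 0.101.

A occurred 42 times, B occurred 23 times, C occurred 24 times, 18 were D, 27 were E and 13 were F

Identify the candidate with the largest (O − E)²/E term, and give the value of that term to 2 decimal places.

A, 2.59

Expected counts E_i = n·p_i: 147×0.223 = 32.781, 147×0.190 = 27.93, 147×0.179 = 26.313, 147×0.102 = 14.994, 147×0.205 = 30.135, 147×0.101 = 14.847.
cat         O        E   (O−E)²/E
A          42   32.781      2.593
B          23    27.93      0.870
C          24   26.313      0.203
D          18   14.994      0.603
E          27   30.135      0.326
F          13   14.847      0.230
The largest term is for A: 2.59.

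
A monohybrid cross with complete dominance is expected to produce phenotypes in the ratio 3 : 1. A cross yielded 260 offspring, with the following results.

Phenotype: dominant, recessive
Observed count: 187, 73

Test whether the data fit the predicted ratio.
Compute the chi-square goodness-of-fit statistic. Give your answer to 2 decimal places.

Ratio total = 4. Expected counts: 260×3/4 = 195, 260×1/4 = 65.
cat            O        E   (O−E)²/E
dominant     187      195      0.328
recessive     73       65      0.985
Sum = 1.31

1.31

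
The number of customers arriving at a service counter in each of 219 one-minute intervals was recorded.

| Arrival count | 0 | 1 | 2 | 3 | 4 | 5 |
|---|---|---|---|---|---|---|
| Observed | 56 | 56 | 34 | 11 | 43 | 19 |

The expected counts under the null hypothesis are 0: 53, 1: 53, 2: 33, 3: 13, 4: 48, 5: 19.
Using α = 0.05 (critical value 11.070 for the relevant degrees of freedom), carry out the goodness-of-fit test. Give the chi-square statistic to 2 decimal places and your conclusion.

cat         O        E   (O−E)²/E
0          56       53      0.170
1          56       53      0.170
2          34       33      0.030
3          11       13      0.308
4          43       48      0.521
5          19       19      0.000
Sum = 1.20
df = 5. Since 1.20 < 11.070, we do not reject H₀.

1.20; do not reject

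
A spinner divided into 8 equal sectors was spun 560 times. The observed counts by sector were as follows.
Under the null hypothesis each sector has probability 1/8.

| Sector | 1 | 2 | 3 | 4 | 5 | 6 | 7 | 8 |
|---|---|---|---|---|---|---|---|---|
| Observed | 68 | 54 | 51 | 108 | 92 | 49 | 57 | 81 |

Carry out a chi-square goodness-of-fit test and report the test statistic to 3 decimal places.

46.857

Expected count for each of the 8 categories: 560/8 = 70.
χ² = (68−70)²/70 + (54−70)²/70 + (51−70)²/70 + (108−70)²/70 + (92−70)²/70 + (49−70)²/70 + (57−70)²/70 + (81−70)²/70
   = 0.0571 + 3.6571 + 5.1571 + 20.6286 + 6.9143 + 6.3000 + 2.4143 + 1.7286
Sum = 46.857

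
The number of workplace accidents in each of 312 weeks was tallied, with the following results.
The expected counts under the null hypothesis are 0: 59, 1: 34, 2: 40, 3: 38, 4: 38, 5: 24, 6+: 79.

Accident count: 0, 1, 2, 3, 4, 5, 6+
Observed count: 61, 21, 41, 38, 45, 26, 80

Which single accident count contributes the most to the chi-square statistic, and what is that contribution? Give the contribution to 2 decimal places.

χ² = (61−59)²/59 + (21−34)²/34 + (41−40)²/40 + (38−38)²/38 + (45−38)²/38 + (26−24)²/24 + (80−79)²/79
   = 0.068 + 4.971 + 0.025 + 0.000 + 1.289 + 0.167 + 0.013
The largest term is for 1: 4.97.

1, 4.97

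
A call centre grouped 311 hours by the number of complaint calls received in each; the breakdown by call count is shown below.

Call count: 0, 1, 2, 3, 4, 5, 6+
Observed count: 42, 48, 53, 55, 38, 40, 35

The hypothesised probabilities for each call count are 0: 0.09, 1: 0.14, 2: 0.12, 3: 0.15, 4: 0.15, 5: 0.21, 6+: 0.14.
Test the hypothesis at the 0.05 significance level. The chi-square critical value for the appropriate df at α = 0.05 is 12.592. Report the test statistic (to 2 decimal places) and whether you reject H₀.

Expected counts E_i = n·p_i: 311×0.09 = 27.99, 311×0.14 = 43.54, 311×0.12 = 37.32, 311×0.15 = 46.65, 311×0.15 = 46.65, 311×0.21 = 65.31, 311×0.14 = 43.54.
χ² = (42−27.99)²/27.99 + (48−43.54)²/43.54 + (53−37.32)²/37.32 + (55−46.65)²/46.65 + (38−46.65)²/46.65 + (40−65.31)²/65.31 + (35−43.54)²/43.54
   = 7.013 + 0.457 + 6.588 + 1.495 + 1.604 + 9.809 + 1.675
Sum = 28.64
df = 6. Since 28.64 > 12.592, we reject H₀.

28.64; reject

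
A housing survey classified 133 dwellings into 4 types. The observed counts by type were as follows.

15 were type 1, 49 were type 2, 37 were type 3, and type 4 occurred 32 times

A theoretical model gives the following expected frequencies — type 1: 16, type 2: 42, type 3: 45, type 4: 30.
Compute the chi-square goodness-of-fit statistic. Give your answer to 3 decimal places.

cat         O        E   (O−E)²/E
type 1     15       16     0.0625
type 2     49       42     1.1667
type 3     37       45     1.4222
type 4     32       30     0.1333
Sum = 2.785

2.785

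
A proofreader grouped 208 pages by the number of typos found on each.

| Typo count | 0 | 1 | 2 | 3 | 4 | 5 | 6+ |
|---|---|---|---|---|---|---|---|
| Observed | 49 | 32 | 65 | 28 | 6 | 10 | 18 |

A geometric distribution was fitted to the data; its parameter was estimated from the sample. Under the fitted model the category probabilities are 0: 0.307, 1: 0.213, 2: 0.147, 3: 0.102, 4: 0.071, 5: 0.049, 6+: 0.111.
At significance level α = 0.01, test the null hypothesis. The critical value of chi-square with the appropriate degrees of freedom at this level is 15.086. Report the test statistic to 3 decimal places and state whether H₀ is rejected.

Expected counts E_i = n·p_i: 208×0.307 = 63.856, 208×0.213 = 44.304, 208×0.147 = 30.576, 208×0.102 = 21.216, 208×0.071 = 14.768, 208×0.049 = 10.192, 208×0.111 = 23.088.
cat         O        E   (O−E)²/E
0          49   63.856     3.4562
1          32   44.304     3.4170
2          65   30.576    38.7563
3          28   21.216     2.1692
4           6   14.768     5.2057
5          10   10.192     0.0036
6+         18   23.088     1.1213
Sum = 54.129
df = 5. Since 54.129 > 15.086, we reject H₀.

54.129; reject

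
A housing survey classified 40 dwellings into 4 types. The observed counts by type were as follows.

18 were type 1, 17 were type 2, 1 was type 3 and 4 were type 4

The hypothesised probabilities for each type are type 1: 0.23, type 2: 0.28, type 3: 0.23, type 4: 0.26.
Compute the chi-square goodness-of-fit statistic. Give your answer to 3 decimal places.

Expected counts E_i = n·p_i: 40×0.23 = 9.2, 40×0.28 = 11.2, 40×0.23 = 9.2, 40×0.26 = 10.4.
type 1: (18 − 9.2)²/9.2 = 77.44/9.2 = 8.4174
type 2: (17 − 11.2)²/11.2 = 33.64/11.2 = 3.0036
type 3: (1 − 9.2)²/9.2 = 67.24/9.2 = 7.3087
type 4: (4 − 10.4)²/10.4 = 40.96/10.4 = 3.9385
Sum = 22.668

22.668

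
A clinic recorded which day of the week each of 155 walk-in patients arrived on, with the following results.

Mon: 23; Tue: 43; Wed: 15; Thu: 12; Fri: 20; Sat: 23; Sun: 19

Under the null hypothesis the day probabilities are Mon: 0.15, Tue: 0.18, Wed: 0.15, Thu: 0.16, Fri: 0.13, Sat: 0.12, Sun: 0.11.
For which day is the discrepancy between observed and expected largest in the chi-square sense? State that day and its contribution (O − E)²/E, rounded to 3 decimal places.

Tue, 8.172

Expected counts E_i = n·p_i: 155×0.15 = 23.25, 155×0.18 = 27.9, 155×0.15 = 23.25, 155×0.16 = 24.8, 155×0.13 = 20.15, 155×0.12 = 18.6, 155×0.11 = 17.05.
χ² = (23−23.25)²/23.25 + (43−27.9)²/27.9 + (15−23.25)²/23.25 + (12−24.8)²/24.8 + (20−20.15)²/20.15 + (23−18.6)²/18.6 + (19−17.05)²/17.05
   = 0.0027 + 8.1724 + 2.9274 + 6.6065 + 0.0011 + 1.0409 + 0.2230
The largest term is for Tue: 8.172.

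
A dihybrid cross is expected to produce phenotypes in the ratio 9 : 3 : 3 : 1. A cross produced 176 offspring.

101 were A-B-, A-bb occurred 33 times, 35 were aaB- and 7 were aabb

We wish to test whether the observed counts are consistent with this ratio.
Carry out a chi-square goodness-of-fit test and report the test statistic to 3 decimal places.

1.616

Ratio total = 16. Expected counts: 176×9/16 = 99, 176×3/16 = 33, 176×3/16 = 33, 176×1/16 = 11.
χ² = (101−99)²/99 + (33−33)²/33 + (35−33)²/33 + (7−11)²/11
   = 0.0404 + 0.0000 + 0.1212 + 1.4545
Sum = 1.616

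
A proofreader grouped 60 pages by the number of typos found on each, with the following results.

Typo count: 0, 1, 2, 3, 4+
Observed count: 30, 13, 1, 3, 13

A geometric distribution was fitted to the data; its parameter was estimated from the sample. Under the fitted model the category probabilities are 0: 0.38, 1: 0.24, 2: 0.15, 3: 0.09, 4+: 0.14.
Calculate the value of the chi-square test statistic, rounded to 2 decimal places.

Expected counts E_i = n·p_i: 60×0.38 = 22.8, 60×0.24 = 14.4, 60×0.15 = 9, 60×0.09 = 5.4, 60×0.14 = 8.4.
0: (30 − 22.8)²/22.8 = 51.84/22.8 = 2.274
1: (13 − 14.4)²/14.4 = 1.96/14.4 = 0.136
2: (1 − 9)²/9 = 64/9 = 7.111
3: (3 − 5.4)²/5.4 = 5.76/5.4 = 1.067
4+: (13 − 8.4)²/8.4 = 21.16/8.4 = 2.519
Sum = 13.11

13.11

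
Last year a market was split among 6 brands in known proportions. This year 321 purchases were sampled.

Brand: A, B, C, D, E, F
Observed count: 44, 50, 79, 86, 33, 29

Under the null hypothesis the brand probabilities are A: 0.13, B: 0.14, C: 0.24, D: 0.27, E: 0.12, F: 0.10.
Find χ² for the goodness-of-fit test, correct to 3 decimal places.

Expected counts E_i = n·p_i: 321×0.13 = 41.73, 321×0.14 = 44.94, 321×0.24 = 77.04, 321×0.27 = 86.67, 321×0.12 = 38.52, 321×0.10 = 32.1.
A: (44 − 41.73)²/41.73 = 5.1529/41.73 = 0.1235
B: (50 − 44.94)²/44.94 = 25.6036/44.94 = 0.5697
C: (79 − 77.04)²/77.04 = 3.8416/77.04 = 0.0499
D: (86 − 86.67)²/86.67 = 0.4489/86.67 = 0.0052
E: (33 − 38.52)²/38.52 = 30.4704/38.52 = 0.7910
F: (29 − 32.1)²/32.1 = 9.61/32.1 = 0.2994
Sum = 1.839

1.839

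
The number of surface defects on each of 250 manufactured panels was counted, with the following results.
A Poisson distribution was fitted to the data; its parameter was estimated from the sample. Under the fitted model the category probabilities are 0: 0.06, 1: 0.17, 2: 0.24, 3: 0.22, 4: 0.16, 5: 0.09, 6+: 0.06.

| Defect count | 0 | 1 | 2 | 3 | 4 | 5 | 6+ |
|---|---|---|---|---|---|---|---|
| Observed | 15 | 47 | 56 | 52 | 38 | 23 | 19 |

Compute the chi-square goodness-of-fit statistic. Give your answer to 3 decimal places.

2.085

Expected counts E_i = n·p_i: 250×0.06 = 15, 250×0.17 = 42.5, 250×0.24 = 60, 250×0.22 = 55, 250×0.16 = 40, 250×0.09 = 22.5, 250×0.06 = 15.
0: (15 − 15)²/15 = 0/15 = 0.0000
1: (47 − 42.5)²/42.5 = 20.25/42.5 = 0.4765
2: (56 − 60)²/60 = 16/60 = 0.2667
3: (52 − 55)²/55 = 9/55 = 0.1636
4: (38 − 40)²/40 = 4/40 = 0.1000
5: (23 − 22.5)²/22.5 = 0.25/22.5 = 0.0111
6+: (19 − 15)²/15 = 16/15 = 1.0667
Sum = 2.085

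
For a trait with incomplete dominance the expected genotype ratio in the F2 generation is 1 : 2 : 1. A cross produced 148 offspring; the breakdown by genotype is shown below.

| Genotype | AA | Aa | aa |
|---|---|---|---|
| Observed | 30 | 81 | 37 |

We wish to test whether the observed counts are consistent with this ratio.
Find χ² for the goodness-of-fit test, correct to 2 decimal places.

Ratio total = 4. Expected counts: 148×1/4 = 37, 148×2/4 = 74, 148×1/4 = 37.
χ² = (30−37)²/37 + (81−74)²/74 + (37−37)²/37
   = 1.324 + 0.662 + 0.000
Sum = 1.99

1.99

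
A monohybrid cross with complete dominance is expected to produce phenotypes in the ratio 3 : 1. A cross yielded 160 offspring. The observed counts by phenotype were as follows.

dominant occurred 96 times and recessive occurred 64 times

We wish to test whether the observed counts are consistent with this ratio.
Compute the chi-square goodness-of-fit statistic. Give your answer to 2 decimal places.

Ratio total = 4. Expected counts: 160×3/4 = 120, 160×1/4 = 40.
χ² = (96−120)²/120 + (64−40)²/40
   = 4.800 + 14.400
Sum = 19.20

19.20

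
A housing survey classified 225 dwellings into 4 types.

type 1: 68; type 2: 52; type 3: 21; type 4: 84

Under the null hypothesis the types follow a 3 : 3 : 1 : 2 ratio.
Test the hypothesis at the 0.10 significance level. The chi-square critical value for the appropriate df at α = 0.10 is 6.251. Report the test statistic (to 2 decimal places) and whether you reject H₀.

Ratio total = 9. Expected counts: 225×3/9 = 75, 225×3/9 = 75, 225×1/9 = 25, 225×2/9 = 50.
χ² = (68−75)²/75 + (52−75)²/75 + (21−25)²/25 + (84−50)²/50
   = 0.653 + 7.053 + 0.640 + 23.120
Sum = 31.47
df = 3. Since 31.47 > 6.251, we reject H₀.

31.47; reject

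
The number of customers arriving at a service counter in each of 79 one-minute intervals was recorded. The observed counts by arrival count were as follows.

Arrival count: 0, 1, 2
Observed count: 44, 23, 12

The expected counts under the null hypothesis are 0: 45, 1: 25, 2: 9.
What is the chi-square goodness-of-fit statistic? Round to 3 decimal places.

1.182

0: (44 − 45)²/45 = 1/45 = 0.0222
1: (23 − 25)²/25 = 4/25 = 0.1600
2: (12 − 9)²/9 = 9/9 = 1.0000
Sum = 1.182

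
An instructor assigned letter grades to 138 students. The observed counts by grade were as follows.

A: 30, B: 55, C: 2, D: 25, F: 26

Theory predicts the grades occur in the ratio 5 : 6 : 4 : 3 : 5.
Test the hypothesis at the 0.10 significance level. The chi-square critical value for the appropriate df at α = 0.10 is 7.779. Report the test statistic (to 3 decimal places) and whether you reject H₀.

33.450; reject

Ratio total = 23. Expected counts: 138×5/23 = 30, 138×6/23 = 36, 138×4/23 = 24, 138×3/23 = 18, 138×5/23 = 30.
χ² = (30−30)²/30 + (55−36)²/36 + (2−24)²/24 + (25−18)²/18 + (26−30)²/30
   = 0.0000 + 10.0278 + 20.1667 + 2.7222 + 0.5333
Sum = 33.450
df = 4. Since 33.450 > 7.779, we reject H₀.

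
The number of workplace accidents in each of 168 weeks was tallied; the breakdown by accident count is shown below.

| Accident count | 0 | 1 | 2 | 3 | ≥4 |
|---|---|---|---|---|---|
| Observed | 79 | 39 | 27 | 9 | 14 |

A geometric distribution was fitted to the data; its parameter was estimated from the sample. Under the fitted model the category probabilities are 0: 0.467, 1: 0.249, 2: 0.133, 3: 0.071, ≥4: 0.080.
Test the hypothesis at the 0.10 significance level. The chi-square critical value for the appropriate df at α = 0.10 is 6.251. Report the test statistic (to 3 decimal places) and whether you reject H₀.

1.908; do not reject

Expected counts E_i = n·p_i: 168×0.467 = 78.456, 168×0.249 = 41.832, 168×0.133 = 22.344, 168×0.071 = 11.928, 168×0.080 = 13.44.
χ² = (79−78.456)²/78.456 + (39−41.832)²/41.832 + (27−22.344)²/22.344 + (9−11.928)²/11.928 + (14−13.44)²/13.44
   = 0.0038 + 0.1917 + 0.9702 + 0.7187 + 0.0233
Sum = 1.908
df = 3. Since 1.908 < 6.251, we do not reject H₀.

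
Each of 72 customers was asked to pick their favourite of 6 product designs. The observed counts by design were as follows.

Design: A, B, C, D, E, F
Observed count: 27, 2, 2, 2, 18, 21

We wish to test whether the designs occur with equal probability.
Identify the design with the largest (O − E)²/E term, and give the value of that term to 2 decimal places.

Expected count for each of the 6 categories: 72/6 = 12.
A: (27 − 12)²/12 = 225/12 = 18.750
B: (2 − 12)²/12 = 100/12 = 8.333
C: (2 − 12)²/12 = 100/12 = 8.333
D: (2 − 12)²/12 = 100/12 = 8.333
E: (18 − 12)²/12 = 36/12 = 3.000
F: (21 − 12)²/12 = 81/12 = 6.750
The largest term is for A: 18.75.

A, 18.75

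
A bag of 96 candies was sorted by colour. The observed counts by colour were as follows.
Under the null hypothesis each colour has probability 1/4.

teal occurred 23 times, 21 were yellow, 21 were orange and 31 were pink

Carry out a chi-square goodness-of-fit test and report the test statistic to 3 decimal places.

Expected count for each of the 4 categories: 96/4 = 24.
teal: (23 − 24)²/24 = 1/24 = 0.0417
yellow: (21 − 24)²/24 = 9/24 = 0.3750
orange: (21 − 24)²/24 = 9/24 = 0.3750
pink: (31 − 24)²/24 = 49/24 = 2.0417
Sum = 2.833

2.833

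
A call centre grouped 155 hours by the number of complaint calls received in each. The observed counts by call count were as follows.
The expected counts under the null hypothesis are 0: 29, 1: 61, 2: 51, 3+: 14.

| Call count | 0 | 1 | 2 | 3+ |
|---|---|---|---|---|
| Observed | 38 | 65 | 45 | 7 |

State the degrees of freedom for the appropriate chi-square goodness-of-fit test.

There are k = 4 categories and no parameters were estimated from the data, so df = 4 − 1 = 3.

3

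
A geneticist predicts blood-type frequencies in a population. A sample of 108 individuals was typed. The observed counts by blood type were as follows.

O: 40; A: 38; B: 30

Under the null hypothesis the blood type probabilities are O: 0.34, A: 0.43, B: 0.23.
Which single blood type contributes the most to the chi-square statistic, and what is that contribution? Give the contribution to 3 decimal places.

Expected counts E_i = n·p_i: 108×0.34 = 36.72, 108×0.43 = 46.44, 108×0.23 = 24.84.
cat         O        E   (O−E)²/E
O          40    36.72     0.2930
A          38    46.44     1.5339
B          30    24.84     1.0719
The largest term is for A: 1.534.

A, 1.534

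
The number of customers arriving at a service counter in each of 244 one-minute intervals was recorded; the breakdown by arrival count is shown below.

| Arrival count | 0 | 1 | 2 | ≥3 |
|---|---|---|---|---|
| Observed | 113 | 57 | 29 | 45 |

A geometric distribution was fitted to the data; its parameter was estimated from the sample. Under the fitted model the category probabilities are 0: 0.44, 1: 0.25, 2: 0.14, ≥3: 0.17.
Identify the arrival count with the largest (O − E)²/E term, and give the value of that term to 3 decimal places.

2, 0.779

Expected counts E_i = n·p_i: 244×0.44 = 107.36, 244×0.25 = 61, 244×0.14 = 34.16, 244×0.17 = 41.48.
0: (113 − 107.36)²/107.36 = 31.8096/107.36 = 0.2963
1: (57 − 61)²/61 = 16/61 = 0.2623
2: (29 − 34.16)²/34.16 = 26.6256/34.16 = 0.7794
≥3: (45 − 41.48)²/41.48 = 12.3904/41.48 = 0.2987
The largest term is for 2: 0.779.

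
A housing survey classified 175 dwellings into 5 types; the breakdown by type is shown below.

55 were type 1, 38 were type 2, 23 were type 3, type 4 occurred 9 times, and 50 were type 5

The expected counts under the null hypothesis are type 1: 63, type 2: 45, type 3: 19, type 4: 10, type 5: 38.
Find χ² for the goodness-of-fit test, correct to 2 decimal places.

6.84

cat         O        E   (O−E)²/E
type 1     55       63      1.016
type 2     38       45      1.089
type 3     23       19      0.842
type 4      9       10      0.100
type 5     50       38      3.789
Sum = 6.84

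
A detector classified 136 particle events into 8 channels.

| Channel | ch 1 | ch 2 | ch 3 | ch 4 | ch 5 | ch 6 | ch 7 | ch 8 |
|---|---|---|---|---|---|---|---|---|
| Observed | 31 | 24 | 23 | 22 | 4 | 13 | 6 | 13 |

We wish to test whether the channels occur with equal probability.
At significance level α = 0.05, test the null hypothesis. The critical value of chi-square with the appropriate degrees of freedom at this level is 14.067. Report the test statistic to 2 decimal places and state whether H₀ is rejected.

36.94; reject

Expected count for each of the 8 categories: 136/8 = 17.
ch 1: (31 − 17)²/17 = 196/17 = 11.529
ch 2: (24 − 17)²/17 = 49/17 = 2.882
ch 3: (23 − 17)²/17 = 36/17 = 2.118
ch 4: (22 − 17)²/17 = 25/17 = 1.471
ch 5: (4 − 17)²/17 = 169/17 = 9.941
ch 6: (13 − 17)²/17 = 16/17 = 0.941
ch 7: (6 − 17)²/17 = 121/17 = 7.118
ch 8: (13 − 17)²/17 = 16/17 = 0.941
Sum = 36.94
df = 7. Since 36.94 > 14.067, we reject H₀.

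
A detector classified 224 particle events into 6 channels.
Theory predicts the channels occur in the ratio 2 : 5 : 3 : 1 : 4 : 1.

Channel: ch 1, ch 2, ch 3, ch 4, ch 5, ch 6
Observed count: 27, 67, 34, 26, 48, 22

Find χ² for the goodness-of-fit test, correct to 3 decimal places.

17.688

Ratio total = 16. Expected counts: 224×2/16 = 28, 224×5/16 = 70, 224×3/16 = 42, 224×1/16 = 14, 224×4/16 = 56, 224×1/16 = 14.
cat         O        E   (O−E)²/E
ch 1       27       28     0.0357
ch 2       67       70     0.1286
ch 3       34       42     1.5238
ch 4       26       14    10.2857
ch 5       48       56     1.1429
ch 6       22       14     4.5714
Sum = 17.688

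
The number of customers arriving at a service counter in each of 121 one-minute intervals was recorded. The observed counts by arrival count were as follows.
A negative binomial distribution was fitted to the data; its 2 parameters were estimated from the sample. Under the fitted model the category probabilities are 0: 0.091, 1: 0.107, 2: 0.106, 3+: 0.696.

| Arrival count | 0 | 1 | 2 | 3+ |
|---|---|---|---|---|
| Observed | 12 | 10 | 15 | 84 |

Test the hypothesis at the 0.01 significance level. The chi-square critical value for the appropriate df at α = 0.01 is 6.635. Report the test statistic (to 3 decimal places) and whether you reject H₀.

Expected counts E_i = n·p_i: 121×0.091 = 11.011, 121×0.107 = 12.947, 121×0.106 = 12.826, 121×0.696 = 84.216.
cat         O        E   (O−E)²/E
0          12   11.011     0.0888
1          10   12.947     0.6708
2          15   12.826     0.3685
3+         84   84.216     0.0006
Sum = 1.129
df = 1. Since 1.129 < 6.635, we do not reject H₀.

1.129; do not reject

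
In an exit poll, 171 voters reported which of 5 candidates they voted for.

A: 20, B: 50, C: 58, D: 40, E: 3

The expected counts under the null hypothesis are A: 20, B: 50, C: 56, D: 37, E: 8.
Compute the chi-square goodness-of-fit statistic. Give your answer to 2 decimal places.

3.44

A: (20 − 20)²/20 = 0/20 = 0.000
B: (50 − 50)²/50 = 0/50 = 0.000
C: (58 − 56)²/56 = 4/56 = 0.071
D: (40 − 37)²/37 = 9/37 = 0.243
E: (3 − 8)²/8 = 25/8 = 3.125
Sum = 3.44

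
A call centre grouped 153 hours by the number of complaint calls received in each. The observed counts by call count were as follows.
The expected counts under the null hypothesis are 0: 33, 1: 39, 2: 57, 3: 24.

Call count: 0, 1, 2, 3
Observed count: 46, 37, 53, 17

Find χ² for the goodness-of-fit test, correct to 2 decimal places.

7.55

0: (46 − 33)²/33 = 169/33 = 5.121
1: (37 − 39)²/39 = 4/39 = 0.103
2: (53 − 57)²/57 = 16/57 = 0.281
3: (17 − 24)²/24 = 49/24 = 2.042
Sum = 7.55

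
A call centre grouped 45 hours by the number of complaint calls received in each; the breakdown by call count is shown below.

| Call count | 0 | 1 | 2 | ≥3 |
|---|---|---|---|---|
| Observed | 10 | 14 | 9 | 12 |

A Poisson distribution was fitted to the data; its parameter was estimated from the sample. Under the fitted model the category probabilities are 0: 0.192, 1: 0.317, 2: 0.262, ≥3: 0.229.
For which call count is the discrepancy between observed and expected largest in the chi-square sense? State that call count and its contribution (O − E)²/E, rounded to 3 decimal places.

2, 0.660

Expected counts E_i = n·p_i: 45×0.192 = 8.64, 45×0.317 = 14.265, 45×0.262 = 11.79, 45×0.229 = 10.305.
0: (10 − 8.64)²/8.64 = 1.8496/8.64 = 0.2141
1: (14 − 14.265)²/14.265 = 0.070225/14.265 = 0.0049
2: (9 − 11.79)²/11.79 = 7.7841/11.79 = 0.6602
≥3: (12 − 10.305)²/10.305 = 2.873025/10.305 = 0.2788
The largest term is for 2: 0.660.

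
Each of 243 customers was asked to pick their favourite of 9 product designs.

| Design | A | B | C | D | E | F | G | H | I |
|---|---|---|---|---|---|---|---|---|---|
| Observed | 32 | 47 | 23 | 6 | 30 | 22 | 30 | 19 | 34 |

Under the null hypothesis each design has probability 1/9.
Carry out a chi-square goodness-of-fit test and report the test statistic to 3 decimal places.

Under H₀ each category has probability 1/9, so each expected count is 243/9 = 27.
cat         O        E   (O−E)²/E
A          32       27     0.9259
B          47       27    14.8148
C          23       27     0.5926
D           6       27    16.3333
E          30       27     0.3333
F          22       27     0.9259
G          30       27     0.3333
H          19       27     2.3704
I          34       27     1.8148
Sum = 38.444

38.444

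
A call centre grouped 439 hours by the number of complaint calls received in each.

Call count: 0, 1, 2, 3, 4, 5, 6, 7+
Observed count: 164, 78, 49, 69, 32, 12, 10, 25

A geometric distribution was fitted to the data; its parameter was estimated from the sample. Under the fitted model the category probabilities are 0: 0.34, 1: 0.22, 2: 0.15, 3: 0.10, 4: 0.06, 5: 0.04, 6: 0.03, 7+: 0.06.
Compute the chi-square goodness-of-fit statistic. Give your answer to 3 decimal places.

27.501

Expected counts E_i = n·p_i: 439×0.34 = 149.26, 439×0.22 = 96.58, 439×0.15 = 65.85, 439×0.10 = 43.9, 439×0.06 = 26.34, 439×0.04 = 17.56, 439×0.03 = 13.17, 439×0.06 = 26.34.
0: (164 − 149.26)²/149.26 = 217.2676/149.26 = 1.4556
1: (78 − 96.58)²/96.58 = 345.2164/96.58 = 3.5744
2: (49 − 65.85)²/65.85 = 283.9225/65.85 = 4.3117
3: (69 − 43.9)²/43.9 = 630.01/43.9 = 14.3510
4: (32 − 26.34)²/26.34 = 32.0356/26.34 = 1.2162
5: (12 − 17.56)²/17.56 = 30.9136/17.56 = 1.7605
6: (10 − 13.17)²/13.17 = 10.0489/13.17 = 0.7630
7+: (25 − 26.34)²/26.34 = 1.7956/26.34 = 0.0682
Sum = 27.501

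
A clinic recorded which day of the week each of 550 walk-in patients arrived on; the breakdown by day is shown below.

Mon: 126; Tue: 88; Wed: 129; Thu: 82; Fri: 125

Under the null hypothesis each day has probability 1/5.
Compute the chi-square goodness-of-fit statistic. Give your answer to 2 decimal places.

Expected count for each of the 5 categories: 550/5 = 110.
Mon: (126 − 110)²/110 = 256/110 = 2.327
Tue: (88 − 110)²/110 = 484/110 = 4.400
Wed: (129 − 110)²/110 = 361/110 = 3.282
Thu: (82 − 110)²/110 = 784/110 = 7.127
Fri: (125 − 110)²/110 = 225/110 = 2.045
Sum = 19.18

19.18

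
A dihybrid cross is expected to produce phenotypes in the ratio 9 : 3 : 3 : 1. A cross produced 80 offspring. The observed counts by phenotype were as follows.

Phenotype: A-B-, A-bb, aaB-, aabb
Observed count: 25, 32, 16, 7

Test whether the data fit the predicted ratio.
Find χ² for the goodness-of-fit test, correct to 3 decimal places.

29.022

Ratio total = 16. Expected counts: 80×9/16 = 45, 80×3/16 = 15, 80×3/16 = 15, 80×1/16 = 5.
A-B-: (25 − 45)²/45 = 400/45 = 8.8889
A-bb: (32 − 15)²/15 = 289/15 = 19.2667
aaB-: (16 − 15)²/15 = 1/15 = 0.0667
aabb: (7 − 5)²/5 = 4/5 = 0.8000
Sum = 29.022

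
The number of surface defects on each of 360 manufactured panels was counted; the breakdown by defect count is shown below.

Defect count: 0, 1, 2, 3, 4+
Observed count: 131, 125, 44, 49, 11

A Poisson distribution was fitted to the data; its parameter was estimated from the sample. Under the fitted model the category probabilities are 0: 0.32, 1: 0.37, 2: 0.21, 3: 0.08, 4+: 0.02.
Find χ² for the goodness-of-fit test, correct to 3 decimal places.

32.054

Expected counts E_i = n·p_i: 360×0.32 = 115.2, 360×0.37 = 133.2, 360×0.21 = 75.6, 360×0.08 = 28.8, 360×0.02 = 7.2.
cat         O        E   (O−E)²/E
0         131    115.2     2.1670
1         125    133.2     0.5048
2          44     75.6    13.2085
3          49     28.8    14.1681
4+         11      7.2     2.0056
Sum = 32.054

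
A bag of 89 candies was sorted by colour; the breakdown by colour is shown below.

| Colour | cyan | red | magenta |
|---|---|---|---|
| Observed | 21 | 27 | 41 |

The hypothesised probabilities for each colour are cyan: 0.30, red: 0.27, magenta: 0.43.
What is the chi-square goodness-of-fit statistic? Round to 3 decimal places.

1.779

Expected counts E_i = n·p_i: 89×0.30 = 26.7, 89×0.27 = 24.03, 89×0.43 = 38.27.
χ² = (21−26.7)²/26.7 + (27−24.03)²/24.03 + (41−38.27)²/38.27
   = 1.2169 + 0.3671 + 0.1947
Sum = 1.779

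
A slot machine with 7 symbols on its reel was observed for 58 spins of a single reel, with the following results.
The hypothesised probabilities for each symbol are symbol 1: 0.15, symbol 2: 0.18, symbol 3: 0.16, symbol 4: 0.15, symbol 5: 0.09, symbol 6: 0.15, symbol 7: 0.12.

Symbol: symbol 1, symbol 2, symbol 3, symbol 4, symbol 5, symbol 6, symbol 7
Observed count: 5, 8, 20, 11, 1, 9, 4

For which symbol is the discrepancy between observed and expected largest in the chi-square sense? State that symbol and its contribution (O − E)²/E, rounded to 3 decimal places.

symbol 3, 12.383

Expected counts E_i = n·p_i: 58×0.15 = 8.7, 58×0.18 = 10.44, 58×0.16 = 9.28, 58×0.15 = 8.7, 58×0.09 = 5.22, 58×0.15 = 8.7, 58×0.12 = 6.96.
symbol 1: (5 − 8.7)²/8.7 = 13.69/8.7 = 1.5736
symbol 2: (8 − 10.44)²/10.44 = 5.9536/10.44 = 0.5703
symbol 3: (20 − 9.28)²/9.28 = 114.9184/9.28 = 12.3834
symbol 4: (11 − 8.7)²/8.7 = 5.29/8.7 = 0.6080
symbol 5: (1 − 5.22)²/5.22 = 17.8084/5.22 = 3.4116
symbol 6: (9 − 8.7)²/8.7 = 0.09/8.7 = 0.0103
symbol 7: (4 − 6.96)²/6.96 = 8.7616/6.96 = 1.2589
The largest term is for symbol 3: 12.383.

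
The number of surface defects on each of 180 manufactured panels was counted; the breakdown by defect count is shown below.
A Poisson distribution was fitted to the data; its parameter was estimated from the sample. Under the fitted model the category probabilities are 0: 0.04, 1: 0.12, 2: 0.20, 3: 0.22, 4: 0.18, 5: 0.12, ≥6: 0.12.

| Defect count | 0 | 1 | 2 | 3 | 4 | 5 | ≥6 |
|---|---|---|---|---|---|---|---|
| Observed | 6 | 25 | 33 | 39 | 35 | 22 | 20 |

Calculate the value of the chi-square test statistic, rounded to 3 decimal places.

1.329

Expected counts E_i = n·p_i: 180×0.04 = 7.2, 180×0.12 = 21.6, 180×0.20 = 36, 180×0.22 = 39.6, 180×0.18 = 32.4, 180×0.12 = 21.6, 180×0.12 = 21.6.
cat         O        E   (O−E)²/E
0           6      7.2     0.2000
1          25     21.6     0.5352
2          33       36     0.2500
3          39     39.6     0.0091
4          35     32.4     0.2086
5          22     21.6     0.0074
≥6         20     21.6     0.1185
Sum = 1.329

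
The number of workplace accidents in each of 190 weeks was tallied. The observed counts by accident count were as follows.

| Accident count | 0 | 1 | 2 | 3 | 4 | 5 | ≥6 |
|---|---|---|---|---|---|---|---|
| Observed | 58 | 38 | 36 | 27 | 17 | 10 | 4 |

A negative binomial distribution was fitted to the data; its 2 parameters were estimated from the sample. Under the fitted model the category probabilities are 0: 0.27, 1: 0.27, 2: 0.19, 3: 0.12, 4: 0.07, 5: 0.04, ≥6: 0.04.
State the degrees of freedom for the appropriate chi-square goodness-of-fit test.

4

There are k = 7 categories and 2 parameters estimated from the data, so df = 7 − 1 − 2 = 4.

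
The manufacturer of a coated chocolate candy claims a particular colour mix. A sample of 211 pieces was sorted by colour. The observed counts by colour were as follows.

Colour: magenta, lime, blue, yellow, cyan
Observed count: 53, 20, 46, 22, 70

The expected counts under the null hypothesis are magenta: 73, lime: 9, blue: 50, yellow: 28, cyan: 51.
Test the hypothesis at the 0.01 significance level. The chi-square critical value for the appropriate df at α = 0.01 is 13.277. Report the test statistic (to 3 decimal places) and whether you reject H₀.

27.608; reject

magenta: (53 − 73)²/73 = 400/73 = 5.4795
lime: (20 − 9)²/9 = 121/9 = 13.4444
blue: (46 − 50)²/50 = 16/50 = 0.3200
yellow: (22 − 28)²/28 = 36/28 = 1.2857
cyan: (70 − 51)²/51 = 361/51 = 7.0784
Sum = 27.608
df = 4. Since 27.608 > 13.277, we reject H₀.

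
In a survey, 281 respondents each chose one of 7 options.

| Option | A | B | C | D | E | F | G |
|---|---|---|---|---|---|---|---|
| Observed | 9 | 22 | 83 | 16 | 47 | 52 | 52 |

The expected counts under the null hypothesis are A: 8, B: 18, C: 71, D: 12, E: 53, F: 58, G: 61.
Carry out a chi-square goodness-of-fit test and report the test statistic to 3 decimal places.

7.003

cat         O        E   (O−E)²/E
A           9        8     0.1250
B          22       18     0.8889
C          83       71     2.0282
D          16       12     1.3333
E          47       53     0.6792
F          52       58     0.6207
G          52       61     1.3279
Sum = 7.003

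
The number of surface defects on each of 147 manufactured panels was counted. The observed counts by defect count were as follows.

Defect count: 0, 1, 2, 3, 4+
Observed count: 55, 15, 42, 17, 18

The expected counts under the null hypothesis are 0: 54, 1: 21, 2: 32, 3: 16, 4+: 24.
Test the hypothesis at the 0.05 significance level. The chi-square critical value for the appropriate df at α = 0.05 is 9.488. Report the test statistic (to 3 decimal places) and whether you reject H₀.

χ² = (55−54)²/54 + (15−21)²/21 + (42−32)²/32 + (17−16)²/16 + (18−24)²/24
   = 0.0185 + 1.7143 + 3.1250 + 0.0625 + 1.5000
Sum = 6.420
df = 4. Since 6.420 < 9.488, we do not reject H₀.

6.420; do not reject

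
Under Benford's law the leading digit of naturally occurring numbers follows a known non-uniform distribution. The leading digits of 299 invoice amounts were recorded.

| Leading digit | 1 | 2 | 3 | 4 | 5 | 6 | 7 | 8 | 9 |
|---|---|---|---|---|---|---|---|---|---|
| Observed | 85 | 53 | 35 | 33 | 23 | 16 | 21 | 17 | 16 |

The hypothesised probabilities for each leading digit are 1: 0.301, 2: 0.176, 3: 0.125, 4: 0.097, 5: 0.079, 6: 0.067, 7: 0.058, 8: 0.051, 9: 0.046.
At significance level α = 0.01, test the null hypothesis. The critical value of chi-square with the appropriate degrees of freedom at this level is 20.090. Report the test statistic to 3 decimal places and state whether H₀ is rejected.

3.150; do not reject

Expected counts E_i = n·p_i: 299×0.301 = 89.999, 299×0.176 = 52.624, 299×0.125 = 37.375, 299×0.097 = 29.003, 299×0.079 = 23.621, 299×0.067 = 20.033, 299×0.058 = 17.342, 299×0.051 = 15.249, 299×0.046 = 13.754.
1: (85 − 89.999)²/89.999 = 24.990001/89.999 = 0.2777
2: (53 − 52.624)²/52.624 = 0.141376/52.624 = 0.0027
3: (35 − 37.375)²/37.375 = 5.640625/37.375 = 0.1509
4: (33 − 29.003)²/29.003 = 15.976009/29.003 = 0.5508
5: (23 − 23.621)²/23.621 = 0.385641/23.621 = 0.0163
6: (16 − 20.033)²/20.033 = 16.265089/20.033 = 0.8119
7: (21 − 17.342)²/17.342 = 13.380964/17.342 = 0.7716
8: (17 − 15.249)²/15.249 = 3.066001/15.249 = 0.2011
9: (16 − 13.754)²/13.754 = 5.044516/13.754 = 0.3668
Sum = 3.150
df = 8. Since 3.150 < 20.090, we do not reject H₀.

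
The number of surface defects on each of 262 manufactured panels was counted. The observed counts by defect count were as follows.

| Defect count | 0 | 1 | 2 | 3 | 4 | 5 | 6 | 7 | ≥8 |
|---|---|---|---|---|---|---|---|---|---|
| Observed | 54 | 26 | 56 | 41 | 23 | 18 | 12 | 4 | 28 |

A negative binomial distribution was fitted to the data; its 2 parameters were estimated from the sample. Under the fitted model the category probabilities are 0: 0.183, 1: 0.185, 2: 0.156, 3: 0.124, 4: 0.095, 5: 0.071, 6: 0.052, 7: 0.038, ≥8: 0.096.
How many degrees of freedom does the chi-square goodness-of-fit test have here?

6

There are k = 9 categories and 2 parameters estimated from the data, so df = 9 − 1 − 2 = 6.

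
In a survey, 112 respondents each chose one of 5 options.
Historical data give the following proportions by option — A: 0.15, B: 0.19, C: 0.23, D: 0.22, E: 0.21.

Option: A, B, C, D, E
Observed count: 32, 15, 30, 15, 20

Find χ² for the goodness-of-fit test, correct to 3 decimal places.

20.602

Expected counts E_i = n·p_i: 112×0.15 = 16.8, 112×0.19 = 21.28, 112×0.23 = 25.76, 112×0.22 = 24.64, 112×0.21 = 23.52.
χ² = (32−16.8)²/16.8 + (15−21.28)²/21.28 + (30−25.76)²/25.76 + (15−24.64)²/24.64 + (20−23.52)²/23.52
   = 13.7524 + 1.8533 + 0.6979 + 3.7715 + 0.5268
Sum = 20.602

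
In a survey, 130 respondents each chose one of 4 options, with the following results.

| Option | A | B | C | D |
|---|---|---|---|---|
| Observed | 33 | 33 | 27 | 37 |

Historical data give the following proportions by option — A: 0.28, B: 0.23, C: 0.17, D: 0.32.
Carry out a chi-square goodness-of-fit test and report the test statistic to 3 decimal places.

Expected counts E_i = n·p_i: 130×0.28 = 36.4, 130×0.23 = 29.9, 130×0.17 = 22.1, 130×0.32 = 41.6.
χ² = (33−36.4)²/36.4 + (33−29.9)²/29.9 + (27−22.1)²/22.1 + (37−41.6)²/41.6
   = 0.3176 + 0.3214 + 1.0864 + 0.5087
Sum = 2.234

2.234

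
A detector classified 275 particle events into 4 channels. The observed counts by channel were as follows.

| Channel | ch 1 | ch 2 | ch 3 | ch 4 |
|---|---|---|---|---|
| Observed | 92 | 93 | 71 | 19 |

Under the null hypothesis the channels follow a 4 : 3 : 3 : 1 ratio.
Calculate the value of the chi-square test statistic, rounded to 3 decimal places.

6.613

Ratio total = 11. Expected counts: 275×4/11 = 100, 275×3/11 = 75, 275×3/11 = 75, 275×1/11 = 25.
ch 1: (92 − 100)²/100 = 64/100 = 0.6400
ch 2: (93 − 75)²/75 = 324/75 = 4.3200
ch 3: (71 − 75)²/75 = 16/75 = 0.2133
ch 4: (19 − 25)²/25 = 36/25 = 1.4400
Sum = 6.613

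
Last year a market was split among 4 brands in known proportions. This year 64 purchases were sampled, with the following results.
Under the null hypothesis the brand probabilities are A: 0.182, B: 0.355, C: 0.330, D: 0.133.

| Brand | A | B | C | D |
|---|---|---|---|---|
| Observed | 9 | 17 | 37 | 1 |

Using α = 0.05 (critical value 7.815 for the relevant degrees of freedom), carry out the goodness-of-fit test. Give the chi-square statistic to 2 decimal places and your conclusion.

Expected counts E_i = n·p_i: 64×0.182 = 11.648, 64×0.355 = 22.72, 64×0.330 = 21.12, 64×0.133 = 8.512.
cat         O        E   (O−E)²/E
A           9   11.648      0.602
B          17    22.72      1.440
C          37    21.12     11.940
D           1    8.512      6.629
Sum = 20.61
df = 3. Since 20.61 > 7.815, we reject H₀.

20.61; reject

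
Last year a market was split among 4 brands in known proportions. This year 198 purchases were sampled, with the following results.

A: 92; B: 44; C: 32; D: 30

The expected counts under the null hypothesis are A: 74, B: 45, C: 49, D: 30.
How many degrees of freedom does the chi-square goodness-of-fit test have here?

3

There are k = 4 categories and no parameters were estimated from the data, so df = 4 − 1 = 3.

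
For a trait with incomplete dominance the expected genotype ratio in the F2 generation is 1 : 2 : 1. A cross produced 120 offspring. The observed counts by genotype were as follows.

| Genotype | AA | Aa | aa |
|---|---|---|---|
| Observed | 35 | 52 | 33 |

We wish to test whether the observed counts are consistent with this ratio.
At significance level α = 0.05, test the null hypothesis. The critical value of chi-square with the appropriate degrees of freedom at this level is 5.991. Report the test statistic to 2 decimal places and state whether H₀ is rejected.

2.20; do not reject

Ratio total = 4. Expected counts: 120×1/4 = 30, 120×2/4 = 60, 120×1/4 = 30.
AA: (35 − 30)²/30 = 25/30 = 0.833
Aa: (52 − 60)²/60 = 64/60 = 1.067
aa: (33 − 30)²/30 = 9/30 = 0.300
Sum = 2.20
df = 2. Since 2.20 < 5.991, we do not reject H₀.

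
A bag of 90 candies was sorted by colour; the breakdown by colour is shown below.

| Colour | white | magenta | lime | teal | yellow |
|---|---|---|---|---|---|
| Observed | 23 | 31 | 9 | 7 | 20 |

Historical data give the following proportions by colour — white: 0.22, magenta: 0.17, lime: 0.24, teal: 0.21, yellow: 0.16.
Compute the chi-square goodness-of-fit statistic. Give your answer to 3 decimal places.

33.648

Expected counts E_i = n·p_i: 90×0.22 = 19.8, 90×0.17 = 15.3, 90×0.24 = 21.6, 90×0.21 = 18.9, 90×0.16 = 14.4.
χ² = (23−19.8)²/19.8 + (31−15.3)²/15.3 + (9−21.6)²/21.6 + (7−18.9)²/18.9 + (20−14.4)²/14.4
   = 0.5172 + 16.1105 + 7.3500 + 7.4926 + 2.1778
Sum = 33.648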